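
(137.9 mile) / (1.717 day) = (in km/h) 5.386. Check: 1 mile = 1609.344 m, so 137.9 mile = 137.9 * 1609.344 = 221928.54 m. 1 day = 86400 s, so 1.717 day = 1.717 * 86400 = 148348.8 s. Combine: 221928.54 m / 148348.8 s = 1.4959915 m/s. 1 km/h = 0.27777778 m/s, so 1.4959915 m/s = 1.4959915 / 0.27777778 = 5.3855692 km/h ≈ 5.386 km/h (4 s.f.).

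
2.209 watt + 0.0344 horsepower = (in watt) 2.209 watt = 2.209 W. 1 horsepower = 745.69987 W, so 0.0344 horsepower = 0.0344 * 745.69987 = 25.652076 W. Sum: 2.209 + 25.652076 = 27.861076 W. 27.861076 W = 27.861076 watt ≈ 27.86 watt (4 s.f.). Final answer: 27.86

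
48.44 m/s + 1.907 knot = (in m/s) 49.42. Check: 48.44 m/s is already in m/s. 1 knot = 0.51444444 m/s, so 1.907 knot = 1.907 * 0.51444444 = 0.98104556 m/s. Sum: 48.44 + 0.98104556 = 49.421046 m/s. Result: 49.421046 m/s ≈ 49.42 m/s (4 s.f.).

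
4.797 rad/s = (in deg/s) 274.8. Check: 1 deg/s = 0.017453293 rad/s, so 4.797 rad/s = 4.797 / 0.017453293 = 274.84785 deg/s ≈ 274.8 deg/s (4 s.f.).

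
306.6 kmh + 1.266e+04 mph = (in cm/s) 5.745e+05. Check: 1 kmh = 0.27777778 m/s, so 306.6 kmh = 306.6 * 0.27777778 = 85.166667 m/s. 1 mph = 0.44704 m/s, so 1.266e+04 mph = 1.266e+04 * 0.44704 = 5659.5264 m/s. Sum: 85.166667 + 5659.5264 = 5744.6931 m/s. 1 cm/s = 0.01 m/s, so 5744.6931 m/s = 5744.6931 / 0.01 = 574469.31 cm/s ≈ 5.745e+05 cm/s (4 s.f.).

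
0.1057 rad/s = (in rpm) 1.009. Check: 1 rpm = 0.10471976 rad/s, so 0.1057 rad/s = 0.1057 / 0.10471976 = 1.0093606 rpm ≈ 1.009 rpm (4 s.f.).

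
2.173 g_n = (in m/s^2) 1 g_n = 9.80665 m/s^2, so 2.173 g_n = 2.173 * 9.80665 = 21.30985 m/s^2. Result: 21.30985 m/s^2 ≈ 21.31 m/s^2 (4 s.f.). Final answer: 21.31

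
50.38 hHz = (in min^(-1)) 1 hHz = 100 Hz, so 50.38 hHz = 50.38 * 100 = 5038 Hz. 1 min^(-1) = 0.016666667 Hz, so 5038 Hz = 5038 / 0.016666667 = 302280 min^(-1) ≈ 3.023e+05 min^(-1) (4 s.f.). Final answer: 3.023e+05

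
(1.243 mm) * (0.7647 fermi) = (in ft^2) 1.023e-17. Check: 1 mm = 0.001 m, so 1.243 mm = 1.243 * 0.001 = 0.001243 m. 1 fermi = 1e-15 m, so 0.7647 fermi = 0.7647 * 1e-15 = 7.647e-16 m. Combine: 0.001243 m * 7.647e-16 m = 9.505221e-19 m^2. 1 ft^2 = 0.09290304 m^2, so 9.505221e-19 m^2 = 9.505221e-19 / 0.09290304 = 1.0231335e-17 ft^2 ≈ 1.023e-17 ft^2 (4 s.f.).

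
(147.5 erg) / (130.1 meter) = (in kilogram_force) 1 erg = 1e-07 J, so 147.5 erg = 147.5 * 1e-07 = 1.475e-05 J. 130.1 meter = 130.1 m. Combine: 1.475e-05 J / 130.1 m = 1.1337433e-07 N. 1 kilogram_force = 9.80665 N, so 1.1337433e-07 N = 1.1337433e-07 / 9.80665 = 1.1560964e-08 kilogram_force ≈ 1.156e-08 kilogram_force (4 s.f.). Final answer: 1.156e-08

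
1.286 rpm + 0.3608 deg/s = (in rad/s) 0.141. Check: 1 rpm = 0.10471976 rad/s, so 1.286 rpm = 1.286 * 0.10471976 = 0.13466961 rad/s. 1 deg/s = 0.017453293 rad/s, so 0.3608 deg/s = 0.3608 * 0.017453293 = 0.0062971479 rad/s. Sum: 0.13466961 + 0.0062971479 = 0.14096675 rad/s. Result: 0.14096675 rad/s ≈ 0.141 rad/s (4 s.f.).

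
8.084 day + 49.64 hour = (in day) 1 day = 86400 s, so 8.084 day = 8.084 * 86400 = 698457.6 s. 1 hour = 3600 s, so 49.64 hour = 49.64 * 3600 = 178704 s. Sum: 698457.6 + 178704 = 877161.6 s. 1 day = 86400 s, so 877161.6 s = 877161.6 / 86400 = 10.152333 day ≈ 10.15 day (4 s.f.). Final answer: 10.15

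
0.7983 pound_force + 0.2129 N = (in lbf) 0.8462. Check: 1 pound_force = 4.4482216 N, so 0.7983 pound_force = 0.7983 * 4.4482216 = 3.5510153 N. 0.2129 N is already in N. Sum: 3.5510153 + 0.2129 = 3.7639153 N. 1 lbf = 4.4482216 N, so 3.7639153 N = 3.7639153 / 4.4482216 = 0.84616182 lbf ≈ 0.8462 lbf (4 s.f.).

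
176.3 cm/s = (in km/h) 1 cm/s = 0.01 m/s, so 176.3 cm/s = 176.3 * 0.01 = 1.763 m/s. 1 km/h = 0.27777778 m/s, so 1.763 m/s = 1.763 / 0.27777778 = 6.3468 km/h ≈ 6.347 km/h (4 s.f.). Final answer: 6.347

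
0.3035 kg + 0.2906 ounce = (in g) 311.7. Check: 0.3035 kg is already in kg. 1 ounce = 0.028349523 kg, so 0.2906 ounce = 0.2906 * 0.028349523 = 0.0082383714 kg. Sum: 0.3035 + 0.0082383714 = 0.31173837 kg. 1 g = 0.001 kg, so 0.31173837 kg = 0.31173837 / 0.001 = 311.73837 g ≈ 311.7 g (4 s.f.).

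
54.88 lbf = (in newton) 244.1. Check: 1 lbf = 4.4482216 N, so 54.88 lbf = 54.88 * 4.4482216 = 244.1184 N. 244.1184 N = 244.1184 newton ≈ 244.1 newton (4 s.f.).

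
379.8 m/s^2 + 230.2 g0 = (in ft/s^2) 379.8 m/s^2 is already in m/s^2. 1 g0 = 9.80665 m/s^2, so 230.2 g0 = 230.2 * 9.80665 = 2257.4908 m/s^2. Sum: 379.8 + 2257.4908 = 2637.2908 m/s^2. 1 ft/s^2 = 0.3048 m/s^2, so 2637.2908 m/s^2 = 2637.2908 / 0.3048 = 8652.529 ft/s^2 ≈ 8653 ft/s^2 (4 s.f.). Final answer: 8653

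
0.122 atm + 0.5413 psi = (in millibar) 160.9. Check: 1 atm = 101325 Pa, so 0.122 atm = 0.122 * 101325 = 12361.65 Pa. 1 psi = 6894.7573 Pa, so 0.5413 psi = 0.5413 * 6894.7573 = 3732.1321 Pa. Sum: 12361.65 + 3732.1321 = 16093.782 Pa. 1 millibar = 100 Pa, so 16093.782 Pa = 16093.782 / 100 = 160.93782 millibar ≈ 160.9 millibar (4 s.f.).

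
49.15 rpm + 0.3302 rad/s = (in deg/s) 313.8. Check: 1 rpm = 0.10471976 rad/s, so 49.15 rpm = 49.15 * 0.10471976 = 5.146976 rad/s. 0.3302 rad/s is already in rad/s. Sum: 5.146976 + 0.3302 = 5.477176 rad/s. 1 deg/s = 0.017453293 rad/s, so 5.477176 rad/s = 5.477176 / 0.017453293 = 313.81907 deg/s ≈ 313.8 deg/s (4 s.f.).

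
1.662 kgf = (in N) 1 kgf = 9.80665 N, so 1.662 kgf = 1.662 * 9.80665 = 16.298652 N. Result: 16.298652 N ≈ 16.3 N (4 s.f.). Final answer: 16.3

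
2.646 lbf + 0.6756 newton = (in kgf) 1.269. Check: 1 lbf = 4.4482216 N, so 2.646 lbf = 2.646 * 4.4482216 = 11.769994 N. 0.6756 newton = 0.6756 N. Sum: 11.769994 + 0.6756 = 12.445594 N. 1 kgf = 9.80665 N, so 12.445594 N = 12.445594 / 9.80665 = 1.2690974 kgf ≈ 1.269 kgf (4 s.f.).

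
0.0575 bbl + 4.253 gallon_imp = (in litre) 1 bbl = 0.15898729 m^3, so 0.0575 bbl = 0.0575 * 0.15898729 = 0.0091417695 m^3. 1 gallon_imp = 0.00454609 m^3, so 4.253 gallon_imp = 4.253 * 0.00454609 = 0.019334521 m^3. Sum: 0.0091417695 + 0.019334521 = 0.02847629 m^3. 1 litre = 0.001 m^3, so 0.02847629 m^3 = 0.02847629 / 0.001 = 28.47629 litre ≈ 28.48 litre (4 s.f.). Final answer: 28.48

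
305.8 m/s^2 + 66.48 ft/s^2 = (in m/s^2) 326.1. Check: 305.8 m/s^2 is already in m/s^2. 1 ft/s^2 = 0.3048 m/s^2, so 66.48 ft/s^2 = 66.48 * 0.3048 = 20.263104 m/s^2. Sum: 305.8 + 20.263104 = 326.0631 m/s^2. Result: 326.0631 m/s^2 ≈ 326.1 m/s^2 (4 s.f.).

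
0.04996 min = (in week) 4.956e-06. Check: 1 min = 60 s, so 0.04996 min = 0.04996 * 60 = 2.9976 s. 1 week = 604800 s, so 2.9976 s = 2.9976 / 604800 = 4.9563492e-06 week ≈ 4.956e-06 week (4 s.f.).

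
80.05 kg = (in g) 1 g = 0.001 kg, so 80.05 kg = 80.05 / 0.001 = 80050 g ≈ 8.005e+04 g (4 s.f.). Final answer: 8.005e+04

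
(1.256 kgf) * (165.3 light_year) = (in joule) 1 kgf = 9.80665 N, so 1.256 kgf = 1.256 * 9.80665 = 12.317152 N. 1 light_year = 9.4607305e+15 m, so 165.3 light_year = 165.3 * 9.4607305e+15 = 1.5638587e+18 m. Combine: 12.317152 N * 1.5638587e+18 m = 1.9262287e+19 J. 1.9262287e+19 J = 1.9262287e+19 joule ≈ 1.926e+19 joule (4 s.f.). Final answer: 1.926e+19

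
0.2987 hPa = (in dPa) 1 hPa = 100 Pa, so 0.2987 hPa = 0.2987 * 100 = 29.87 Pa. 1 dPa = 0.1 Pa, so 29.87 Pa = 29.87 / 0.1 = 298.7 dPa. Final answer: 298.7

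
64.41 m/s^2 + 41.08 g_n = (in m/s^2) 64.41 m/s^2 is already in m/s^2. 1 g_n = 9.80665 m/s^2, so 41.08 g_n = 41.08 * 9.80665 = 402.85718 m/s^2. Sum: 64.41 + 402.85718 = 467.26718 m/s^2. Result: 467.26718 m/s^2 ≈ 467.3 m/s^2 (4 s.f.). Final answer: 467.3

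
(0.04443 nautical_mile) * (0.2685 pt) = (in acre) 1.926e-06. Check: 1 nautical_mile = 1852 m, so 0.04443 nautical_mile = 0.04443 * 1852 = 82.28436 m. 1 pt = 0.00035277778 m, so 0.2685 pt = 0.2685 * 0.00035277778 = 9.4720833e-05 m. Combine: 82.28436 m * 9.4720833e-05 m = 0.0077940431 m^2. 1 acre = 4046.8564 m^2, so 0.0077940431 m^2 = 0.0077940431 / 4046.8564 = 1.92595e-06 acre ≈ 1.926e-06 acre (4 s.f.).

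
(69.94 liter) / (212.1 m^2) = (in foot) 1 liter = 0.001 m^3, so 69.94 liter = 69.94 * 0.001 = 0.06994 m^3. 212.1 m^2 is already in m^2. Combine: 0.06994 m^3 / 212.1 m^2 = 0.00032975012 m. 1 foot = 0.3048 m, so 0.00032975012 m = 0.00032975012 / 0.3048 = 0.0010818573 foot ≈ 0.001082 foot (4 s.f.). Final answer: 0.001082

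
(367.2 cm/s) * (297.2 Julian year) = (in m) 3.444e+10. Check: 1 cm/s = 0.01 m/s, so 367.2 cm/s = 367.2 * 0.01 = 3.672 m/s. 1 Julian year = 31557600 s, so 297.2 Julian year = 297.2 * 31557600 = 9.3789187e+09 s. Combine: 3.672 m/s * 9.3789187e+09 s = 3.443939e+10 m. Result: 3.443939e+10 m ≈ 3.444e+10 m (4 s.f.).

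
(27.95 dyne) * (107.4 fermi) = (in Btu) 1 dyne = 1e-05 N, so 27.95 dyne = 27.95 * 1e-05 = 0.0002795 N. 1 fermi = 1e-15 m, so 107.4 fermi = 107.4 * 1e-15 = 1.074e-13 m. Combine: 0.0002795 N * 1.074e-13 m = 3.00183e-17 J. 1 Btu = 1055.0559 J, so 3.00183e-17 J = 3.00183e-17 / 1055.0559 = 2.8451859e-20 Btu ≈ 2.845e-20 Btu (4 s.f.). Final answer: 2.845e-20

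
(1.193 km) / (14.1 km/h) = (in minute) 1 km = 1000 m, so 1.193 km = 1.193 * 1000 = 1193 m. 1 km/h = 0.27777778 m/s, so 14.1 km/h = 14.1 * 0.27777778 = 3.9166667 m/s. Combine: 1193 m / 3.9166667 m/s = 304.59574 s. 1 minute = 60 s, so 304.59574 s = 304.59574 / 60 = 5.0765957 minute ≈ 5.077 minute (4 s.f.). Final answer: 5.077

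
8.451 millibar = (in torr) 1 millibar = 100 Pa, so 8.451 millibar = 8.451 * 100 = 845.1 Pa. 1 torr = 133.32237 Pa, so 845.1 Pa = 845.1 / 133.32237 = 6.3387713 torr ≈ 6.339 torr (4 s.f.). Final answer: 6.339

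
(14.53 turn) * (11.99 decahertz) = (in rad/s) 1.095e+04. Check: 1 turn = 6.2831853 rad, so 14.53 turn = 14.53 * 6.2831853 = 91.294683 rad. 1 decahertz = 10 Hz, so 11.99 decahertz = 11.99 * 10 = 119.9 Hz. Combine: 91.294683 rad * 119.9 Hz = 10946.232 rad/s. Result: 10946.232 rad/s ≈ 1.095e+04 rad/s (4 s.f.).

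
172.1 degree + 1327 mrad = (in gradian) 275.7. Check: 1 degree = 0.017453293 rad, so 172.1 degree = 172.1 * 0.017453293 = 3.0037116 rad. 1 mrad = 0.001 rad, so 1327 mrad = 1327 * 0.001 = 1.327 rad. Sum: 3.0037116 + 1.327 = 4.3307116 rad. 1 gradian = 0.015707963 rad, so 4.3307116 rad = 4.3307116 / 0.015707963 = 275.70167 gradian ≈ 275.7 gradian (4 s.f.).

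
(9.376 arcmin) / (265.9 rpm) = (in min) 1 arcmin = 0.00029088821 rad, so 9.376 arcmin = 9.376 * 0.00029088821 = 0.0027273678 rad. 1 rpm = 0.10471976 rad/s, so 265.9 rpm = 265.9 * 0.10471976 = 27.844983 rad/s. Combine: 0.0027273678 rad / 27.844983 rad/s = 9.7948268e-05 s. 1 min = 60 s, so 9.7948268e-05 s = 9.7948268e-05 / 60 = 1.6324711e-06 min ≈ 1.632e-06 min (4 s.f.). Final answer: 1.632e-06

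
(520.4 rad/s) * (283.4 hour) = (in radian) 5.309e+08. Check: 520.4 rad/s is already in rad/s. 1 hour = 3600 s, so 283.4 hour = 283.4 * 3600 = 1020240 s. Combine: 520.4 rad/s * 1020240 s = 5.309329e+08 rad. 5.309329e+08 rad = 5.309329e+08 radian ≈ 5.309e+08 radian (4 s.f.).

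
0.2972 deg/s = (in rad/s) 1 deg/s = 0.017453293 rad/s, so 0.2972 deg/s = 0.2972 * 0.017453293 = 0.0051871185 rad/s. Result: 0.0051871185 rad/s ≈ 0.005187 rad/s (4 s.f.). Final answer: 0.005187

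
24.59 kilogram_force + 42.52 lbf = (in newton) 430.3. Check: 1 kilogram_force = 9.80665 N, so 24.59 kilogram_force = 24.59 * 9.80665 = 241.14552 N. 1 lbf = 4.4482216 N, so 42.52 lbf = 42.52 * 4.4482216 = 189.13838 N. Sum: 241.14552 + 189.13838 = 430.28391 N. 430.28391 N = 430.28391 newton ≈ 430.3 newton (4 s.f.).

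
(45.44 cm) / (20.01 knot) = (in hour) 1 cm = 0.01 m, so 45.44 cm = 45.44 * 0.01 = 0.4544 m. 1 knot = 0.51444444 m/s, so 20.01 knot = 20.01 * 0.51444444 = 10.294033 m/s. Combine: 0.4544 m / 10.294033 m/s = 0.044142076 s. 1 hour = 3600 s, so 0.044142076 s = 0.044142076 / 3600 = 1.2261688e-05 hour ≈ 1.226e-05 hour (4 s.f.). Final answer: 1.226e-05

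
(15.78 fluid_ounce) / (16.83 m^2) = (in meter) 2.773e-05. Check: 1 fluid_ounce = 2.957353e-05 m^3, so 15.78 fluid_ounce = 15.78 * 2.957353e-05 = 0.0004666703 m^3. 16.83 m^2 is already in m^2. Combine: 0.0004666703 m^3 / 16.83 m^2 = 2.7728479e-05 m. 2.7728479e-05 m = 2.7728479e-05 meter ≈ 2.773e-05 meter (4 s.f.).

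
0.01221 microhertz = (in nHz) 12.21. Check: 1 microhertz = 1e-06 Hz, so 0.01221 microhertz = 0.01221 * 1e-06 = 1.221e-08 Hz. 1 nHz = 1e-09 Hz, so 1.221e-08 Hz = 1.221e-08 / 1e-09 = 12.21 nHz.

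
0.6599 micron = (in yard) 1 micron = 1e-06 m, so 0.6599 micron = 0.6599 * 1e-06 = 6.599e-07 m. 1 yard = 0.9144 m, so 6.599e-07 m = 6.599e-07 / 0.9144 = 7.2167542e-07 yard ≈ 7.217e-07 yard (4 s.f.). Final answer: 7.217e-07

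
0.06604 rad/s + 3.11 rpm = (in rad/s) 0.3917. Check: 0.06604 rad/s is already in rad/s. 1 rpm = 0.10471976 rad/s, so 3.11 rpm = 3.11 * 0.10471976 = 0.32567844 rad/s. Sum: 0.06604 + 0.32567844 = 0.39171844 rad/s. Result: 0.39171844 rad/s ≈ 0.3917 rad/s (4 s.f.).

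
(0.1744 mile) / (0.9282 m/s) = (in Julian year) 1 mile = 1609.344 m, so 0.1744 mile = 0.1744 * 1609.344 = 280.66959 m. 0.9282 m/s is already in m/s. Combine: 280.66959 m / 0.9282 m/s = 302.38051 s. 1 Julian year = 31557600 s, so 302.38051 s = 302.38051 / 31557600 = 9.5818603e-06 Julian year ≈ 9.582e-06 Julian year (4 s.f.). Final answer: 9.582e-06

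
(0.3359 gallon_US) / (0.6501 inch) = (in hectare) 7.7e-06. Check: 1 gallon_US = 0.0037854118 m^3, so 0.3359 gallon_US = 0.3359 * 0.0037854118 = 0.0012715198 m^3. 1 inch = 0.0254 m, so 0.6501 inch = 0.6501 * 0.0254 = 0.01651254 m. Combine: 0.0012715198 m^3 / 0.01651254 m = 0.077003285 m^2. 1 hectare = 10000 m^2, so 0.077003285 m^2 = 0.077003285 / 10000 = 7.7003285e-06 hectare ≈ 7.7e-06 hectare (4 s.f.).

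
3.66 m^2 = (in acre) 1 acre = 4046.8564 m^2, so 3.66 m^2 = 3.66 / 4046.8564 = 0.0009044057 acre ≈ 0.0009044 acre (4 s.f.). Final answer: 0.0009044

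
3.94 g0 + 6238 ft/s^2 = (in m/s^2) 1 g0 = 9.80665 m/s^2, so 3.94 g0 = 3.94 * 9.80665 = 38.638201 m/s^2. 1 ft/s^2 = 0.3048 m/s^2, so 6238 ft/s^2 = 6238 * 0.3048 = 1901.3424 m/s^2. Sum: 38.638201 + 1901.3424 = 1939.9806 m/s^2. Result: 1939.9806 m/s^2 ≈ 1940 m/s^2 (4 s.f.). Final answer: 1940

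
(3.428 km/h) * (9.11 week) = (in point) 1.487e+10. Check: 1 km/h = 0.27777778 m/s, so 3.428 km/h = 3.428 * 0.27777778 = 0.95222222 m/s. 1 week = 604800 s, so 9.11 week = 9.11 * 604800 = 5509728 s. Combine: 0.95222222 m/s * 5509728 s = 5246485.4 m. 1 point = 0.00035277778 m, so 5246485.4 m = 5246485.4 / 0.00035277778 = 1.4871927e+10 point ≈ 1.487e+10 point (4 s.f.).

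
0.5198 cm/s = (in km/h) 0.01871. Check: 1 cm/s = 0.01 m/s, so 0.5198 cm/s = 0.5198 * 0.01 = 0.005198 m/s. 1 km/h = 0.27777778 m/s, so 0.005198 m/s = 0.005198 / 0.27777778 = 0.0187128 km/h ≈ 0.01871 km/h (4 s.f.).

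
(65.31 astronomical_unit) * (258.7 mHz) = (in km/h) 1 astronomical_unit = 1.4959787e+11 m, so 65.31 astronomical_unit = 65.31 * 1.4959787e+11 = 9.7702369e+12 m. 1 mHz = 0.001 Hz, so 258.7 mHz = 258.7 * 0.001 = 0.2587 Hz. Combine: 9.7702369e+12 m * 0.2587 Hz = 2.5275603e+12 m/s. 1 km/h = 0.27777778 m/s, so 2.5275603e+12 m/s = 2.5275603e+12 / 0.27777778 = 9.0992171e+12 km/h ≈ 9.099e+12 km/h (4 s.f.). Final answer: 9.099e+12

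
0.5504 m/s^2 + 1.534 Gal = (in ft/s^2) 1.856. Check: 0.5504 m/s^2 is already in m/s^2. 1 Gal = 0.01 m/s^2, so 1.534 Gal = 1.534 * 0.01 = 0.01534 m/s^2. Sum: 0.5504 + 0.01534 = 0.56574 m/s^2. 1 ft/s^2 = 0.3048 m/s^2, so 0.56574 m/s^2 = 0.56574 / 0.3048 = 1.8561024 ft/s^2 ≈ 1.856 ft/s^2 (4 s.f.).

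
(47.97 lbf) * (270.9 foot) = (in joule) 1 lbf = 4.4482216 N, so 47.97 lbf = 47.97 * 4.4482216 = 213.38119 N. 1 foot = 0.3048 m, so 270.9 foot = 270.9 * 0.3048 = 82.57032 m. Combine: 213.38119 N * 82.57032 m = 17618.953 J. 17618.953 J = 17618.953 joule ≈ 1.762e+04 joule (4 s.f.). Final answer: 1.762e+04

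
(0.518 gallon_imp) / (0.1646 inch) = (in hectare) 5.633e-05. Check: 1 gallon_imp = 0.00454609 m^3, so 0.518 gallon_imp = 0.518 * 0.00454609 = 0.0023548746 m^3. 1 inch = 0.0254 m, so 0.1646 inch = 0.1646 * 0.0254 = 0.00418084 m. Combine: 0.0023548746 m^3 / 0.00418084 m = 0.56325394 m^2. 1 hectare = 10000 m^2, so 0.56325394 m^2 = 0.56325394 / 10000 = 5.6325394e-05 hectare ≈ 5.633e-05 hectare (4 s.f.).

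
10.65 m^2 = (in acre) 0.002632. Check: 1 acre = 4046.8564 m^2, so 10.65 m^2 = 10.65 / 4046.8564 = 0.0026316723 acre ≈ 0.002632 acre (4 s.f.).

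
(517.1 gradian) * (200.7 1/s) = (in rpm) 1.557e+04. Check: 1 gradian = 0.015707963 rad, so 517.1 gradian = 517.1 * 0.015707963 = 8.1225878 rad. 200.7 1/s = 200.7 Hz. Combine: 8.1225878 rad * 200.7 Hz = 1630.2034 rad/s. 1 rpm = 0.10471976 rad/s, so 1630.2034 rad/s = 1630.2034 / 0.10471976 = 15567.296 rpm ≈ 1.557e+04 rpm (4 s.f.).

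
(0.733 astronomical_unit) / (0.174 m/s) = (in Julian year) 1.997e+04. Check: 1 astronomical_unit = 1.4959787e+11 m, so 0.733 astronomical_unit = 0.733 * 1.4959787e+11 = 1.0965524e+11 m. 0.174 m/s is already in m/s. Combine: 1.0965524e+11 m / 0.174 m/s = 6.3020252e+11 s. 1 Julian year = 31557600 s, so 6.3020252e+11 s = 6.3020252e+11 / 31557600 = 19969.913 Julian year ≈ 1.997e+04 Julian year (4 s.f.).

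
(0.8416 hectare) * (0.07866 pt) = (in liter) 233.5. Check: 1 hectare = 10000 m^2, so 0.8416 hectare = 0.8416 * 10000 = 8416 m^2. 1 pt = 0.00035277778 m, so 0.07866 pt = 0.07866 * 0.00035277778 = 2.77495e-05 m. Combine: 8416 m^2 * 2.77495e-05 m = 0.23353979 m^3. 1 liter = 0.001 m^3, so 0.23353979 m^3 = 0.23353979 / 0.001 = 233.53979 liter ≈ 233.5 liter (4 s.f.).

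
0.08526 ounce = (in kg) 0.002417. Check: 1 ounce = 0.028349523 kg, so 0.08526 ounce = 0.08526 * 0.028349523 = 0.0024170803 kg. Result: 0.0024170803 kg ≈ 0.002417 kg (4 s.f.).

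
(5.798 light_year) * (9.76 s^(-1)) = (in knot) 1.041e+18. Check: 1 light_year = 9.4607305e+15 m, so 5.798 light_year = 5.798 * 9.4607305e+15 = 5.4853315e+16 m. 9.76 s^(-1) = 9.76 Hz. Combine: 5.4853315e+16 m * 9.76 Hz = 5.3536836e+17 m/s. 1 knot = 0.51444444 m/s, so 5.3536836e+17 m/s = 5.3536836e+17 / 0.51444444 = 1.0406728e+18 knot ≈ 1.041e+18 knot (4 s.f.).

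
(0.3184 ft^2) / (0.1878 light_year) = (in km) 1.665e-20. Check: 1 ft^2 = 0.09290304 m^2, so 0.3184 ft^2 = 0.3184 * 0.09290304 = 0.029580328 m^2. 1 light_year = 9.4607305e+15 m, so 0.1878 light_year = 0.1878 * 9.4607305e+15 = 1.7767252e+15 m. Combine: 0.029580328 m^2 / 1.7767252e+15 m = 1.6648792e-17 m. 1 km = 1000 m, so 1.6648792e-17 m = 1.6648792e-17 / 1000 = 1.6648792e-20 km ≈ 1.665e-20 km (4 s.f.).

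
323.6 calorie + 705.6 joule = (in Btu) 1.952. Check: 1 calorie = 4.184 J, so 323.6 calorie = 323.6 * 4.184 = 1353.9424 J. 705.6 joule = 705.6 J. Sum: 1353.9424 + 705.6 = 2059.5424 J. 1 Btu = 1055.0559 J, so 2059.5424 J = 2059.5424 / 1055.0559 = 1.9520695 Btu ≈ 1.952 Btu (4 s.f.).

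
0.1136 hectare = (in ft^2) 1.223e+04. Check: 1 hectare = 10000 m^2, so 0.1136 hectare = 0.1136 * 10000 = 1136 m^2. 1 ft^2 = 0.09290304 m^2, so 1136 m^2 = 1136 / 0.09290304 = 12227.802 ft^2 ≈ 1.223e+04 ft^2 (4 s.f.).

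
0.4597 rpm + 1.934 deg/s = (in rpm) 1 rpm = 0.10471976 rad/s, so 0.4597 rpm = 0.4597 * 0.10471976 = 0.048139671 rad/s. 1 deg/s = 0.017453293 rad/s, so 1.934 deg/s = 1.934 * 0.017453293 = 0.033754668 rad/s. Sum: 0.048139671 + 0.033754668 = 0.081894339 rad/s. 1 rpm = 0.10471976 rad/s, so 0.081894339 rad/s = 0.081894339 / 0.10471976 = 0.78203333 rpm ≈ 0.782 rpm (4 s.f.). Final answer: 0.782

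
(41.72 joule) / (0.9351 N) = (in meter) 44.62. Check: 41.72 joule = 41.72 J. 0.9351 N is already in N. Combine: 41.72 J / 0.9351 N = 44.615549 m. 44.615549 m = 44.615549 meter ≈ 44.62 meter (4 s.f.).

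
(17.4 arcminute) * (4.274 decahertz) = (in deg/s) 1 arcminute = 0.00029088821 rad, so 17.4 arcminute = 17.4 * 0.00029088821 = 0.0050614548 rad. 1 decahertz = 10 Hz, so 4.274 decahertz = 4.274 * 10 = 42.74 Hz. Combine: 0.0050614548 rad * 42.74 Hz = 0.21632658 rad/s. 1 deg/s = 0.017453293 rad/s, so 0.21632658 rad/s = 0.21632658 / 0.017453293 = 12.3946 deg/s ≈ 12.39 deg/s (4 s.f.). Final answer: 12.39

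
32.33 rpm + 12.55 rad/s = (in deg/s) 1 rpm = 0.10471976 rad/s, so 32.33 rpm = 32.33 * 0.10471976 = 3.3855897 rad/s. 12.55 rad/s is already in rad/s. Sum: 3.3855897 + 12.55 = 15.93559 rad/s. 1 deg/s = 0.017453293 rad/s, so 15.93559 rad/s = 15.93559 / 0.017453293 = 913.04203 deg/s ≈ 913 deg/s (4 s.f.). Final answer: 913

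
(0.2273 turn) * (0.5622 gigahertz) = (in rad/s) 8.029e+08. Check: 1 turn = 6.2831853 rad, so 0.2273 turn = 0.2273 * 6.2831853 = 1.428168 rad. 1 gigahertz = 1e+09 Hz, so 0.5622 gigahertz = 0.5622 * 1e+09 = 5.622e+08 Hz. Combine: 1.428168 rad * 5.622e+08 Hz = 8.0291606e+08 rad/s. Result: 8.0291606e+08 rad/s ≈ 8.029e+08 rad/s (4 s.f.).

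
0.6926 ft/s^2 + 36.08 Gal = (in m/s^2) 1 ft/s^2 = 0.3048 m/s^2, so 0.6926 ft/s^2 = 0.6926 * 0.3048 = 0.21110448 m/s^2. 1 Gal = 0.01 m/s^2, so 36.08 Gal = 36.08 * 0.01 = 0.3608 m/s^2. Sum: 0.21110448 + 0.3608 = 0.57190448 m/s^2. Result: 0.57190448 m/s^2 ≈ 0.5719 m/s^2 (4 s.f.). Final answer: 0.5719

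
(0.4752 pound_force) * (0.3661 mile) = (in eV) 1 pound_force = 4.4482216 N, so 0.4752 pound_force = 0.4752 * 4.4482216 = 2.1137949 N. 1 mile = 1609.344 m, so 0.3661 mile = 0.3661 * 1609.344 = 589.18084 m. Combine: 2.1137949 N * 589.18084 m = 1245.4075 J. 1 eV = 1.6021766e-19 J, so 1245.4075 J = 1245.4075 / 1.6021766e-19 = 7.773222e+21 eV ≈ 7.773e+21 eV (4 s.f.). Final answer: 7.773e+21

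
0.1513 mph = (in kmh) 1 mph = 0.44704 m/s, so 0.1513 mph = 0.1513 * 0.44704 = 0.067637152 m/s. 1 kmh = 0.27777778 m/s, so 0.067637152 m/s = 0.067637152 / 0.27777778 = 0.24349375 kmh ≈ 0.2435 kmh (4 s.f.). Final answer: 0.2435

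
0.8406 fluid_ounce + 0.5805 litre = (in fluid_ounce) 1 fluid_ounce = 2.957353e-05 m^3, so 0.8406 fluid_ounce = 0.8406 * 2.957353e-05 = 2.4859509e-05 m^3. 1 litre = 0.001 m^3, so 0.5805 litre = 0.5805 * 0.001 = 0.0005805 m^3. Sum: 2.4859509e-05 + 0.0005805 = 0.00060535951 m^3. 1 fluid_ounce = 2.957353e-05 m^3, so 0.00060535951 m^3 = 0.00060535951 / 2.957353e-05 = 20.46964 fluid_ounce ≈ 20.47 fluid_ounce (4 s.f.). Final answer: 20.47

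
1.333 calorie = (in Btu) 0.005286. Check: 1 calorie = 4.184 J, so 1.333 calorie = 1.333 * 4.184 = 5.577272 J. 1 Btu = 1055.0559 J, so 5.577272 J = 5.577272 / 1055.0559 = 0.0052862339 Btu ≈ 0.005286 Btu (4 s.f.).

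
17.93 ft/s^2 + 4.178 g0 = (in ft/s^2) 152.4. Check: 1 ft/s^2 = 0.3048 m/s^2, so 17.93 ft/s^2 = 17.93 * 0.3048 = 5.465064 m/s^2. 1 g0 = 9.80665 m/s^2, so 4.178 g0 = 4.178 * 9.80665 = 40.972184 m/s^2. Sum: 5.465064 + 40.972184 = 46.437248 m/s^2. 1 ft/s^2 = 0.3048 m/s^2, so 46.437248 m/s^2 = 46.437248 / 0.3048 = 152.35317 ft/s^2 ≈ 152.4 ft/s^2 (4 s.f.).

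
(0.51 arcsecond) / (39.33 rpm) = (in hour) 1.668e-10. Check: 1 arcsecond = 4.8481368e-06 rad, so 0.51 arcsecond = 0.51 * 4.8481368e-06 = 2.4725498e-06 rad. 1 rpm = 0.10471976 rad/s, so 39.33 rpm = 39.33 * 0.10471976 = 4.118628 rad/s. Combine: 2.4725498e-06 rad / 4.118628 rad/s = 6.0033336e-07 s. 1 hour = 3600 s, so 6.0033336e-07 s = 6.0033336e-07 / 3600 = 1.6675927e-10 hour ≈ 1.668e-10 hour (4 s.f.).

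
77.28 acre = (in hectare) 1 acre = 4046.8564 m^2, so 77.28 acre = 77.28 * 4046.8564 = 312741.06 m^2. 1 hectare = 10000 m^2, so 312741.06 m^2 = 312741.06 / 10000 = 31.274106 hectare ≈ 31.27 hectare (4 s.f.). Final answer: 31.27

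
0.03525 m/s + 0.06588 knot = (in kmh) 0.03525 m/s is already in m/s. 1 knot = 0.51444444 m/s, so 0.06588 knot = 0.06588 * 0.51444444 = 0.0338916 m/s. Sum: 0.03525 + 0.0338916 = 0.0691416 m/s. 1 kmh = 0.27777778 m/s, so 0.0691416 m/s = 0.0691416 / 0.27777778 = 0.24890976 kmh ≈ 0.2489 kmh (4 s.f.). Final answer: 0.2489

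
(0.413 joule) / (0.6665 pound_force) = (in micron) 1.393e+05. Check: 0.413 joule = 0.413 J. 1 pound_force = 4.4482216 N, so 0.6665 pound_force = 0.6665 * 4.4482216 = 2.9647397 N. Combine: 0.413 J / 2.9647397 N = 0.13930397 m. 1 micron = 1e-06 m, so 0.13930397 m = 0.13930397 / 1e-06 = 139303.97 micron ≈ 1.393e+05 micron (4 s.f.).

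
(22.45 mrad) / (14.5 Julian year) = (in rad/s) 1 mrad = 0.001 rad, so 22.45 mrad = 22.45 * 0.001 = 0.02245 rad. 1 Julian year = 31557600 s, so 14.5 Julian year = 14.5 * 31557600 = 4.575852e+08 s. Combine: 0.02245 rad / 4.575852e+08 s = 4.9061901e-11 rad/s. Result: 4.9061901e-11 rad/s ≈ 4.906e-11 rad/s (4 s.f.). Final answer: 4.906e-11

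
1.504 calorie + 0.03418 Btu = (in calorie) 10.12. Check: 1 calorie = 4.184 J, so 1.504 calorie = 1.504 * 4.184 = 6.292736 J. 1 Btu = 1055.0559 J, so 0.03418 Btu = 0.03418 * 1055.0559 = 36.061809 J. Sum: 6.292736 + 36.061809 = 42.354545 J. 1 calorie = 4.184 J, so 42.354545 J = 42.354545 / 4.184 = 10.122979 calorie ≈ 10.12 calorie (4 s.f.).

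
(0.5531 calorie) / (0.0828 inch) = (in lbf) 247.4. Check: 1 calorie = 4.184 J, so 0.5531 calorie = 0.5531 * 4.184 = 2.3141704 J. 1 inch = 0.0254 m, so 0.0828 inch = 0.0828 * 0.0254 = 0.00210312 m. Combine: 2.3141704 J / 0.00210312 m = 1100.3511 N. 1 lbf = 4.4482216 N, so 1100.3511 N = 1100.3511 / 4.4482216 = 247.36877 lbf ≈ 247.4 lbf (4 s.f.).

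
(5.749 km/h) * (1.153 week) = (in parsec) 3.609e-11. Check: 1 km/h = 0.27777778 m/s, so 5.749 km/h = 5.749 * 0.27777778 = 1.5969444 m/s. 1 week = 604800 s, so 1.153 week = 1.153 * 604800 = 697334.4 s. Combine: 1.5969444 m/s * 697334.4 s = 1113604.3 m. 1 parsec = 3.0856776e+16 m, so 1113604.3 m = 1113604.3 / 3.0856776e+16 = 3.6089457e-11 parsec ≈ 3.609e-11 parsec (4 s.f.).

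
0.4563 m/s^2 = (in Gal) 45.63. Check: 1 Gal = 0.01 m/s^2, so 0.4563 m/s^2 = 0.4563 / 0.01 = 45.63 Gal.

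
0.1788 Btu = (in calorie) 1 Btu = 1055.0559 J, so 0.1788 Btu = 0.1788 * 1055.0559 = 188.64399 J. 1 calorie = 4.184 J, so 188.64399 J = 188.64399 / 4.184 = 45.086995 calorie ≈ 45.09 calorie (4 s.f.). Final answer: 45.09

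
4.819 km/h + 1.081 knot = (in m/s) 1.895. Check: 1 km/h = 0.27777778 m/s, so 4.819 km/h = 4.819 * 0.27777778 = 1.3386111 m/s. 1 knot = 0.51444444 m/s, so 1.081 knot = 1.081 * 0.51444444 = 0.55611444 m/s. Sum: 1.3386111 + 0.55611444 = 1.8947256 m/s. Result: 1.8947256 m/s ≈ 1.895 m/s (4 s.f.).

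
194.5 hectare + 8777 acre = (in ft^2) 1 hectare = 10000 m^2, so 194.5 hectare = 194.5 * 10000 = 1945000 m^2. 1 acre = 4046.8564 m^2, so 8777 acre = 8777 * 4046.8564 = 35519259 m^2. Sum: 1945000 + 35519259 = 37464259 m^2. 1 ft^2 = 0.09290304 m^2, so 37464259 m^2 = 37464259 / 0.09290304 = 4.0326193e+08 ft^2 ≈ 4.033e+08 ft^2 (4 s.f.). Final answer: 4.033e+08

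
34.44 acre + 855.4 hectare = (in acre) 2148. Check: 1 acre = 4046.8564 m^2, so 34.44 acre = 34.44 * 4046.8564 = 139373.74 m^2. 1 hectare = 10000 m^2, so 855.4 hectare = 855.4 * 10000 = 8554000 m^2. Sum: 139373.74 + 8554000 = 8693373.7 m^2. 1 acre = 4046.8564 m^2, so 8693373.7 m^2 = 8693373.7 / 4046.8564 = 2148.1794 acre ≈ 2148 acre (4 s.f.).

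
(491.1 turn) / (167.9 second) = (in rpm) 175.5. Check: 1 turn = 6.2831853 rad, so 491.1 turn = 491.1 * 6.2831853 = 3085.6723 rad. 167.9 second = 167.9 s. Combine: 3085.6723 rad / 167.9 s = 18.378036 rad/s. 1 rpm = 0.10471976 rad/s, so 18.378036 rad/s = 18.378036 / 0.10471976 = 175.49732 rpm ≈ 175.5 rpm (4 s.f.).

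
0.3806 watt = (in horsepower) 0.3806 watt = 0.3806 W. 1 horsepower = 745.69987 W, so 0.3806 W = 0.3806 / 745.69987 = 0.00051039301 horsepower ≈ 0.0005104 horsepower (4 s.f.). Final answer: 0.0005104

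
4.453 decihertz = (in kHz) 1 decihertz = 0.1 Hz, so 4.453 decihertz = 4.453 * 0.1 = 0.4453 Hz. 1 kHz = 1000 Hz, so 0.4453 Hz = 0.4453 / 1000 = 0.0004453 kHz. Final answer: 0.0004453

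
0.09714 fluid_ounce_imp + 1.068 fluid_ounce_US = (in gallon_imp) 0.007555. Check: 1 fluid_ounce_imp = 2.8413063e-05 m^3, so 0.09714 fluid_ounce_imp = 0.09714 * 2.8413063e-05 = 2.7600449e-06 m^3. 1 fluid_ounce_US = 2.957353e-05 m^3, so 1.068 fluid_ounce_US = 1.068 * 2.957353e-05 = 3.158453e-05 m^3. Sum: 2.7600449e-06 + 3.158453e-05 = 3.4344574e-05 m^3. 1 gallon_imp = 0.00454609 m^3, so 3.4344574e-05 m^3 = 3.4344574e-05 / 0.00454609 = 0.0075547502 gallon_imp ≈ 0.007555 gallon_imp (4 s.f.).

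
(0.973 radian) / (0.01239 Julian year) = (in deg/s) 0.0001426. Check: 0.973 radian = 0.973 rad. 1 Julian year = 31557600 s, so 0.01239 Julian year = 0.01239 * 31557600 = 390998.66 s. Combine: 0.973 rad / 390998.66 s = 2.4884996e-06 rad/s. 1 deg/s = 0.017453293 rad/s, so 2.4884996e-06 rad/s = 2.4884996e-06 / 0.017453293 = 0.00014258052 deg/s ≈ 0.0001426 deg/s (4 s.f.).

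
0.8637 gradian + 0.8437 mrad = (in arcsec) 2972. Check: 1 gradian = 0.015707963 rad, so 0.8637 gradian = 0.8637 * 0.015707963 = 0.013566968 rad. 1 mrad = 0.001 rad, so 0.8437 mrad = 0.8437 * 0.001 = 0.0008437 rad. Sum: 0.013566968 + 0.0008437 = 0.014410668 rad. 1 arcsec = 4.8481368e-06 rad, so 0.014410668 rad = 0.014410668 / 4.8481368e-06 = 2972.4136 arcsec ≈ 2972 arcsec (4 s.f.).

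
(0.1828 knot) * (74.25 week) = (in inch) 1.663e+08. Check: 1 knot = 0.51444444 m/s, so 0.1828 knot = 0.1828 * 0.51444444 = 0.094040444 m/s. 1 week = 604800 s, so 74.25 week = 74.25 * 604800 = 44906400 s. Combine: 0.094040444 m/s * 44906400 s = 4223017.8 m. 1 inch = 0.0254 m, so 4223017.8 m = 4223017.8 / 0.0254 = 1.6626054e+08 inch ≈ 1.663e+08 inch (4 s.f.).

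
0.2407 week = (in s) 1 week = 604800 s, so 0.2407 week = 0.2407 * 604800 = 145575.36 s. Result: 145575.36 s ≈ 1.456e+05 s (4 s.f.). Final answer: 1.456e+05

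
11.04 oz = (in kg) 1 oz = 0.028349523 kg, so 11.04 oz = 11.04 * 0.028349523 = 0.31297874 kg. Result: 0.31297874 kg ≈ 0.313 kg (4 s.f.). Final answer: 0.313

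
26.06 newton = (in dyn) 2.606e+06. Check: 26.06 newton = 26.06 N. 1 dyn = 1e-05 N, so 26.06 N = 26.06 / 1e-05 = 2606000 dyn ≈ 2.606e+06 dyn (4 s.f.).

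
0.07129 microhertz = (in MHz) 7.129e-14. Check: 1 microhertz = 1e-06 Hz, so 0.07129 microhertz = 0.07129 * 1e-06 = 7.129e-08 Hz. 1 MHz = 1000000 Hz, so 7.129e-08 Hz = 7.129e-08 / 1000000 = 7.129e-14 MHz.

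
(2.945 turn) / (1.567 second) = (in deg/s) 1 turn = 6.2831853 rad, so 2.945 turn = 2.945 * 6.2831853 = 18.503981 rad. 1.567 second = 1.567 s. Combine: 18.503981 rad / 1.567 s = 11.808539 rad/s. 1 deg/s = 0.017453293 rad/s, so 11.808539 rad/s = 11.808539 / 0.017453293 = 676.57945 deg/s ≈ 676.6 deg/s (4 s.f.). Final answer: 676.6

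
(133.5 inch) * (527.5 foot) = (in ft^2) 5868. Check: 1 inch = 0.0254 m, so 133.5 inch = 133.5 * 0.0254 = 3.3909 m. 1 foot = 0.3048 m, so 527.5 foot = 527.5 * 0.3048 = 160.782 m. Combine: 3.3909 m * 160.782 m = 545.19568 m^2. 1 ft^2 = 0.09290304 m^2, so 545.19568 m^2 = 545.19568 / 0.09290304 = 5868.4375 ft^2 ≈ 5868 ft^2 (4 s.f.).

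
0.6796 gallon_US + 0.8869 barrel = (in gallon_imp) 31.58. Check: 1 gallon_US = 0.0037854118 m^3, so 0.6796 gallon_US = 0.6796 * 0.0037854118 = 0.0025725658 m^3. 1 barrel = 0.15898729 m^3, so 0.8869 barrel = 0.8869 * 0.15898729 = 0.14100583 m^3. Sum: 0.0025725658 + 0.14100583 = 0.1435784 m^3. 1 gallon_imp = 0.00454609 m^3, so 0.1435784 m^3 = 0.1435784 / 0.00454609 = 31.582832 gallon_imp ≈ 31.58 gallon_imp (4 s.f.).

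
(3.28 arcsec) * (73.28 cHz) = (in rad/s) 1 arcsec = 4.8481368e-06 rad, so 3.28 arcsec = 3.28 * 4.8481368e-06 = 1.5901889e-05 rad. 1 cHz = 0.01 Hz, so 73.28 cHz = 73.28 * 0.01 = 0.7328 Hz. Combine: 1.5901889e-05 rad * 0.7328 Hz = 1.1652904e-05 rad/s. Result: 1.1652904e-05 rad/s ≈ 1.165e-05 rad/s (4 s.f.). Final answer: 1.165e-05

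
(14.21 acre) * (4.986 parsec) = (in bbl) 5.565e+22. Check: 1 acre = 4046.8564 m^2, so 14.21 acre = 14.21 * 4046.8564 = 57505.83 m^2. 1 parsec = 3.0856776e+16 m, so 4.986 parsec = 4.986 * 3.0856776e+16 = 1.5385188e+17 m. Combine: 57505.83 m^2 * 1.5385188e+17 m = 8.8473803e+21 m^3. 1 bbl = 0.15898729 m^3, so 8.8473803e+21 m^3 = 8.8473803e+21 / 0.15898729 = 5.5648348e+22 bbl ≈ 5.565e+22 bbl (4 s.f.).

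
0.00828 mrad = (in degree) 1 mrad = 0.001 rad, so 0.00828 mrad = 0.00828 * 0.001 = 8.28e-06 rad. 1 degree = 0.017453293 rad, so 8.28e-06 rad = 8.28e-06 / 0.017453293 = 0.00047440905 degree ≈ 0.0004744 degree (4 s.f.). Final answer: 0.0004744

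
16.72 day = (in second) 1 day = 86400 s, so 16.72 day = 16.72 * 86400 = 1444608 s. 1444608 s = 1444608 second ≈ 1.445e+06 second (4 s.f.). Final answer: 1.445e+06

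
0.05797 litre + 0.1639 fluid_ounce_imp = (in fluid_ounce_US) 1 litre = 0.001 m^3, so 0.05797 litre = 0.05797 * 0.001 = 5.797e-05 m^3. 1 fluid_ounce_imp = 2.8413063e-05 m^3, so 0.1639 fluid_ounce_imp = 0.1639 * 2.8413063e-05 = 4.6569009e-06 m^3. Sum: 5.797e-05 + 4.6569009e-06 = 6.2626901e-05 m^3. 1 fluid_ounce_US = 2.957353e-05 m^3, so 6.2626901e-05 m^3 = 6.2626901e-05 / 2.957353e-05 = 2.1176675 fluid_ounce_US ≈ 2.118 fluid_ounce_US (4 s.f.). Final answer: 2.118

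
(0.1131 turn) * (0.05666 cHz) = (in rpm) 1 turn = 6.2831853 rad, so 0.1131 turn = 0.1131 * 6.2831853 = 0.71062826 rad. 1 cHz = 0.01 Hz, so 0.05666 cHz = 0.05666 * 0.01 = 0.0005666 Hz. Combine: 0.71062826 rad * 0.0005666 Hz = 0.00040264197 rad/s. 1 rpm = 0.10471976 rad/s, so 0.00040264197 rad/s = 0.00040264197 / 0.10471976 = 0.0038449476 rpm ≈ 0.003845 rpm (4 s.f.). Final answer: 0.003845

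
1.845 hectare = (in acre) 1 hectare = 10000 m^2, so 1.845 hectare = 1.845 * 10000 = 18450 m^2. 1 acre = 4046.8564 m^2, so 18450 m^2 = 18450 / 4046.8564 = 4.5590943 acre ≈ 4.559 acre (4 s.f.). Final answer: 4.559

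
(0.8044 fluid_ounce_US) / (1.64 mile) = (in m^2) 9.013e-09. Check: 1 fluid_ounce_US = 2.957353e-05 m^3, so 0.8044 fluid_ounce_US = 0.8044 * 2.957353e-05 = 2.3788947e-05 m^3. 1 mile = 1609.344 m, so 1.64 mile = 1.64 * 1609.344 = 2639.3242 m. Combine: 2.3788947e-05 m^3 / 2639.3242 m = 9.0132722e-09 m^2. Result: 9.0132722e-09 m^2 ≈ 9.013e-09 m^2 (4 s.f.).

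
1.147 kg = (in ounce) 40.46. Check: 1 ounce = 0.028349523 kg, so 1.147 kg = 1.147 / 0.028349523 = 40.459234 ounce ≈ 40.46 ounce (4 s.f.).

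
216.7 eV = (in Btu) 1 eV = 1.6021766e-19 J, so 216.7 eV = 216.7 * 1.6021766e-19 = 3.4719168e-17 J. 1 Btu = 1055.0559 J, so 3.4719168e-17 J = 3.4719168e-17 / 1055.0559 = 3.2907422e-20 Btu ≈ 3.291e-20 Btu (4 s.f.). Final answer: 3.291e-20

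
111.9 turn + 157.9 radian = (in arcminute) 1 turn = 6.2831853 rad, so 111.9 turn = 111.9 * 6.2831853 = 703.08844 rad. 157.9 radian = 157.9 rad. Sum: 703.08844 + 157.9 = 860.98844 rad. 1 arcminute = 0.00029088821 rad, so 860.98844 rad = 860.98844 / 0.00029088821 = 2959860.2 arcminute ≈ 2.96e+06 arcminute (4 s.f.). Final answer: 2.96e+06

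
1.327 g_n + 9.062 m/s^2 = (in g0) 2.251. Check: 1 g_n = 9.80665 m/s^2, so 1.327 g_n = 1.327 * 9.80665 = 13.013425 m/s^2. 9.062 m/s^2 is already in m/s^2. Sum: 13.013425 + 9.062 = 22.075425 m/s^2. 1 g0 = 9.80665 m/s^2, so 22.075425 m/s^2 = 22.075425 / 9.80665 = 2.2510668 g0 ≈ 2.251 g0 (4 s.f.).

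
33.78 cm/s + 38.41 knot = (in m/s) 1 cm/s = 0.01 m/s, so 33.78 cm/s = 33.78 * 0.01 = 0.3378 m/s. 1 knot = 0.51444444 m/s, so 38.41 knot = 38.41 * 0.51444444 = 19.759811 m/s. Sum: 0.3378 + 19.759811 = 20.097611 m/s. Result: 20.097611 m/s ≈ 20.1 m/s (4 s.f.). Final answer: 20.1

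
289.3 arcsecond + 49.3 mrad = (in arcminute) 1 arcsecond = 4.8481368e-06 rad, so 289.3 arcsecond = 289.3 * 4.8481368e-06 = 0.001402566 rad. 1 mrad = 0.001 rad, so 49.3 mrad = 49.3 * 0.001 = 0.0493 rad. Sum: 0.001402566 + 0.0493 = 0.050702566 rad. 1 arcminute = 0.00029088821 rad, so 0.050702566 rad = 0.050702566 / 0.00029088821 = 174.30258 arcminute ≈ 174.3 arcminute (4 s.f.). Final answer: 174.3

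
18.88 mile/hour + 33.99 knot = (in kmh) 1 mile/hour = 0.44704 m/s, so 18.88 mile/hour = 18.88 * 0.44704 = 8.4401152 m/s. 1 knot = 0.51444444 m/s, so 33.99 knot = 33.99 * 0.51444444 = 17.485967 m/s. Sum: 8.4401152 + 17.485967 = 25.926082 m/s. 1 kmh = 0.27777778 m/s, so 25.926082 m/s = 25.926082 / 0.27777778 = 93.333895 kmh ≈ 93.33 kmh (4 s.f.). Final answer: 93.33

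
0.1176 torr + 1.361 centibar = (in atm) 0.01359. Check: 1 torr = 133.32237 Pa, so 0.1176 torr = 0.1176 * 133.32237 = 15.678711 Pa. 1 centibar = 1000 Pa, so 1.361 centibar = 1.361 * 1000 = 1361 Pa. Sum: 15.678711 + 1361 = 1376.6787 Pa. 1 atm = 101325 Pa, so 1376.6787 Pa = 1376.6787 / 101325 = 0.013586763 atm ≈ 0.01359 atm (4 s.f.).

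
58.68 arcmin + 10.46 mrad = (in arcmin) 1 arcmin = 0.00029088821 rad, so 58.68 arcmin = 58.68 * 0.00029088821 = 0.01706932 rad. 1 mrad = 0.001 rad, so 10.46 mrad = 10.46 * 0.001 = 0.01046 rad. Sum: 0.01706932 + 0.01046 = 0.02752932 rad. 1 arcmin = 0.00029088821 rad, so 0.02752932 rad = 0.02752932 / 0.00029088821 = 94.638831 arcmin ≈ 94.64 arcmin (4 s.f.). Final answer: 94.64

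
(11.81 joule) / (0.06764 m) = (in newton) 174.6. Check: 11.81 joule = 11.81 J. 0.06764 m is already in m. Combine: 11.81 J / 0.06764 m = 174.60083 N. 174.60083 N = 174.60083 newton ≈ 174.6 newton (4 s.f.).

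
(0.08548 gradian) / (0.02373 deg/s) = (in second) 1 gradian = 0.015707963 rad, so 0.08548 gradian = 0.08548 * 0.015707963 = 0.0013427167 rad. 1 deg/s = 0.017453293 rad/s, so 0.02373 deg/s = 0.02373 * 0.017453293 = 0.00041416663 rad/s. Combine: 0.0013427167 rad / 0.00041416663 rad/s = 3.2419722 s. 3.2419722 s = 3.2419722 second ≈ 3.242 second (4 s.f.). Final answer: 3.242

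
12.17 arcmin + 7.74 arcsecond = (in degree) 1 arcmin = 0.00029088821 rad, so 12.17 arcmin = 12.17 * 0.00029088821 = 0.0035401095 rad. 1 arcsecond = 4.8481368e-06 rad, so 7.74 arcsecond = 7.74 * 4.8481368e-06 = 3.7524579e-05 rad. Sum: 0.0035401095 + 3.7524579e-05 = 0.0035776341 rad. 1 degree = 0.017453293 rad, so 0.0035776341 rad = 0.0035776341 / 0.017453293 = 0.20498333 degree ≈ 0.205 degree (4 s.f.). Final answer: 0.205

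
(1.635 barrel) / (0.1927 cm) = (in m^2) 134.9. Check: 1 barrel = 0.15898729 m^3, so 1.635 barrel = 1.635 * 0.15898729 = 0.25994423 m^3. 1 cm = 0.01 m, so 0.1927 cm = 0.1927 * 0.01 = 0.001927 m. Combine: 0.25994423 m^3 / 0.001927 m = 134.89581 m^2. Result: 134.89581 m^2 ≈ 134.9 m^2 (4 s.f.).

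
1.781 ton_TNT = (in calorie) 1.781e+09. Check: 1 ton_TNT = 4.184e+09 J, so 1.781 ton_TNT = 1.781 * 4.184e+09 = 7.451704e+09 J. 1 calorie = 4.184 J, so 7.451704e+09 J = 7.451704e+09 / 4.184 = 1.781e+09 calorie.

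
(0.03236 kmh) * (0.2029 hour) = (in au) 4.389e-11. Check: 1 kmh = 0.27777778 m/s, so 0.03236 kmh = 0.03236 * 0.27777778 = 0.0089888889 m/s. 1 hour = 3600 s, so 0.2029 hour = 0.2029 * 3600 = 730.44 s. Combine: 0.0089888889 m/s * 730.44 s = 6.565844 m. 1 au = 1.4959787e+11 m, so 6.565844 m = 6.565844 / 1.4959787e+11 = 4.3889956e-11 au ≈ 4.389e-11 au (4 s.f.).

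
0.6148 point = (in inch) 0.008539. Check: 1 point = 0.00035277778 m, so 0.6148 point = 0.6148 * 0.00035277778 = 0.00021688778 m. 1 inch = 0.0254 m, so 0.00021688778 m = 0.00021688778 / 0.0254 = 0.0085388889 inch ≈ 0.008539 inch (4 s.f.).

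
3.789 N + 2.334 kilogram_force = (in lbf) 5.997. Check: 3.789 N is already in N. 1 kilogram_force = 9.80665 N, so 2.334 kilogram_force = 2.334 * 9.80665 = 22.888721 N. Sum: 3.789 + 22.888721 = 26.677721 N. 1 lbf = 4.4482216 N, so 26.677721 N = 26.677721 / 4.4482216 = 5.9973903 lbf ≈ 5.997 lbf (4 s.f.).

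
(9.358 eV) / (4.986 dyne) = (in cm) 3.007e-12. Check: 1 eV = 1.6021766e-19 J, so 9.358 eV = 9.358 * 1.6021766e-19 = 1.4993169e-18 J. 1 dyne = 1e-05 N, so 4.986 dyne = 4.986 * 1e-05 = 4.986e-05 N. Combine: 1.4993169e-18 J / 4.986e-05 N = 3.0070535e-14 m. 1 cm = 0.01 m, so 3.0070535e-14 m = 3.0070535e-14 / 0.01 = 3.0070535e-12 cm ≈ 3.007e-12 cm (4 s.f.).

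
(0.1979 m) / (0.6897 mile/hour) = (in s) 0.1979 m is already in m. 1 mile/hour = 0.44704 m/s, so 0.6897 mile/hour = 0.6897 * 0.44704 = 0.30832349 m/s. Combine: 0.1979 m / 0.30832349 m/s = 0.64185833 s. Result: 0.64185833 s ≈ 0.6419 s (4 s.f.). Final answer: 0.6419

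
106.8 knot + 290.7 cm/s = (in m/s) 57.85. Check: 1 knot = 0.51444444 m/s, so 106.8 knot = 106.8 * 0.51444444 = 54.942667 m/s. 1 cm/s = 0.01 m/s, so 290.7 cm/s = 290.7 * 0.01 = 2.907 m/s. Sum: 54.942667 + 2.907 = 57.849667 m/s. Result: 57.849667 m/s ≈ 57.85 m/s (4 s.f.).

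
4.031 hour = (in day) 1 hour = 3600 s, so 4.031 hour = 4.031 * 3600 = 14511.6 s. 1 day = 86400 s, so 14511.6 s = 14511.6 / 86400 = 0.16795833 day ≈ 0.168 day (4 s.f.). Final answer: 0.168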